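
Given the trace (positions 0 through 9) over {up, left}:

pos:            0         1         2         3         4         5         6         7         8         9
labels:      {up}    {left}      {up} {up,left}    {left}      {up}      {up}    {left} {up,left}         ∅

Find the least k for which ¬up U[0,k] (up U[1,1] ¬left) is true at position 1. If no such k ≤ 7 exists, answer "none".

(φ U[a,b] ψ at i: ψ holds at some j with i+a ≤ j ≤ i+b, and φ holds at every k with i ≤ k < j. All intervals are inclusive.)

Need earliest j ≥ 1 with (up U[1,1] ¬left), and ¬up at every k in [1,j-1].
  j=1: rhs fails.
  j=2: rhs fails.
  j=3: rhs fails.
  j=4: rhs fails.
  j=5: rhs holds but lhs fails at k=2.
  j=6: rhs fails.
  j=7: rhs fails.
  j=8: rhs holds but lhs fails at k=2.
No witness within the range → none.

none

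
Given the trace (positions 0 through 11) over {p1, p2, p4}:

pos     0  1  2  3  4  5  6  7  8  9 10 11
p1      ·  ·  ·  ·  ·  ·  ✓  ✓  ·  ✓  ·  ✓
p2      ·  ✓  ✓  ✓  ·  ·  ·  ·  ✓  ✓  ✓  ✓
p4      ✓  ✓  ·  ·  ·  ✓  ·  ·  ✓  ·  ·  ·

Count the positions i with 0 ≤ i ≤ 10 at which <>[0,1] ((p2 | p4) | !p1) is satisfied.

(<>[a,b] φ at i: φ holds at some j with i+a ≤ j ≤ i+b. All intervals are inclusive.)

Evaluate at each i in [0,10]:
  i=0: ✓ (witness j=0)
  i=1: ✓ (witness j=1)
  i=2: ✓ (witness j=2)
  i=3: ✓ (witness j=3)
  i=4: ✓ (witness j=4)
  i=5: ✓ (witness j=5)
  i=6: ✗ (none in [6,7])
  i=7: ✓ (witness j=8)
  i=8: ✓ (witness j=8)
  i=9: ✓ (witness j=9)
  i=10: ✓ (witness j=10)
Positions where it holds: {0, 1, 2, 3, 4, 5, 7, 8, 9, 10} → 10.

10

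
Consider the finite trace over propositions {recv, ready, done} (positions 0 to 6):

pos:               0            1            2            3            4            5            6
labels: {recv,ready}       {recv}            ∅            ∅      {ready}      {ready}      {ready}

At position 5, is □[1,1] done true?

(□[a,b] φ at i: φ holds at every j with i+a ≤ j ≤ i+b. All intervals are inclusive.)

Check done at every j in [6,6]:
  j=6: false
Fails at j=6 → formula fails.

Does not hold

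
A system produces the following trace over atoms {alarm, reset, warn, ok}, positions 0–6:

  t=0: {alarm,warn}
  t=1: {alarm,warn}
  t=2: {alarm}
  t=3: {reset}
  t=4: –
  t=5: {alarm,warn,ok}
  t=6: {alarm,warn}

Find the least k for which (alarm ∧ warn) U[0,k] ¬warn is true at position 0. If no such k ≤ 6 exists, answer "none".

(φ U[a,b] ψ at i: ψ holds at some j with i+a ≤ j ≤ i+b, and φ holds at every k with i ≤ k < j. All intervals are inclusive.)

2

Need earliest j ≥ 0 with ¬warn, and (alarm ∧ warn) at every k in [0,j-1].
  j=0: rhs fails.
  j=1: rhs fails.
  j=2: rhs holds; lhs holds on [0,1]. k = 2.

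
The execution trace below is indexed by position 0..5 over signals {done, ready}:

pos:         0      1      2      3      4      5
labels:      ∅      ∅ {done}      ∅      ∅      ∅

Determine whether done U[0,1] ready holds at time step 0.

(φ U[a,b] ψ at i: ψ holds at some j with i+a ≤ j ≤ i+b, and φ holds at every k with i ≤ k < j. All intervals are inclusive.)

No

Need some j in [0,1] with ready, and done at every k in [0,j-1].
  j=0: ready false.
  j=1: ready false.
No j in the window works → until fails.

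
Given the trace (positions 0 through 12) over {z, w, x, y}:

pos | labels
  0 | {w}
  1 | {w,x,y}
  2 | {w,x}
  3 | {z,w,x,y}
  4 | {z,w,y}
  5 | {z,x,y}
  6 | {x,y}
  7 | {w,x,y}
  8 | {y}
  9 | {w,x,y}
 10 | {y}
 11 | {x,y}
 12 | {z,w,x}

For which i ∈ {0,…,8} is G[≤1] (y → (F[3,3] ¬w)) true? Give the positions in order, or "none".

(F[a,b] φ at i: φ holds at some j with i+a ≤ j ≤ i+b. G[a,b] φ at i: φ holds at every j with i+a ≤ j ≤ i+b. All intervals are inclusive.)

2, 7

Evaluate at each i in [0,8]:
  i=0: ✗ (fails at j=1)
  i=1: ✗ (fails at j=1)
  i=2: ✓ (all of [2,3])
  i=3: ✗ (fails at j=4)
  i=4: ✗ (fails at j=4)
  i=5: ✗ (fails at j=6)
  i=6: ✗ (fails at j=6)
  i=7: ✓ (all of [7,8])
  i=8: ✗ (fails at j=9)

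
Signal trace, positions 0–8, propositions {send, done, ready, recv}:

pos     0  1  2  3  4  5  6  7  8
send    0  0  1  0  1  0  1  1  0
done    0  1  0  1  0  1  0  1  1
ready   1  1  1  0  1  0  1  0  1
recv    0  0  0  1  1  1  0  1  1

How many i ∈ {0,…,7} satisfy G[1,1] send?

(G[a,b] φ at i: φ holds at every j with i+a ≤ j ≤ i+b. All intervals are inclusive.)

Evaluate at each i in [0,7]:
  i=0: ✗ (fails at j=1)
  i=1: ✓ (all of [2,2])
  i=2: ✗ (fails at j=3)
  i=3: ✓ (all of [4,4])
  i=4: ✗ (fails at j=5)
  i=5: ✓ (all of [6,6])
  i=6: ✓ (all of [7,7])
  i=7: ✗ (fails at j=8)
Positions where it holds: {1, 3, 5, 6} → 4.

4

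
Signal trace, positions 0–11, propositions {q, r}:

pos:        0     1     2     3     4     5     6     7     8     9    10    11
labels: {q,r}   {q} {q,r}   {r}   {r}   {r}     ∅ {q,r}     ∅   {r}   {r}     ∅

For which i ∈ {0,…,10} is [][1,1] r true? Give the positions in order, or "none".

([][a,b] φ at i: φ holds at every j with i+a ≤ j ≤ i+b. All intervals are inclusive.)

1, 2, 3, 4, 6, 8, 9

Evaluate at each i in [0,10]:
  i=0: ✗ (fails at j=1)
  i=1: ✓ (all of [2,2])
  i=2: ✓ (all of [3,3])
  i=3: ✓ (all of [4,4])
  i=4: ✓ (all of [5,5])
  i=5: ✗ (fails at j=6)
  i=6: ✓ (all of [7,7])
  i=7: ✗ (fails at j=8)
  i=8: ✓ (all of [9,9])
  i=9: ✓ (all of [10,10])
  i=10: ✗ (fails at j=11)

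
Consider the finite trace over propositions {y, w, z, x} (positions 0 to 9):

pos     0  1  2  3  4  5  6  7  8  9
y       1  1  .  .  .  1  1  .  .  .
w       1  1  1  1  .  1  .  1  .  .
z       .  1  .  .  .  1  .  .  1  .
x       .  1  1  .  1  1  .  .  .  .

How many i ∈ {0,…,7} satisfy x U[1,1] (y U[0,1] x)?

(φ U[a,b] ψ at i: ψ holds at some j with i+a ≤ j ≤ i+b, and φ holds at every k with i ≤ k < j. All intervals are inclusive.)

2

Evaluate at each i in [0,7]:
  i=0: ✗ (lhs fails at k=0 before rhs at j=1)
  i=1: ✓ (rhs at j=2; lhs holds on [1,1])
  i=2: ✗ (no rhs in [3,3])
  i=3: ✗ (lhs fails at k=3 before rhs at j=4)
  i=4: ✓ (rhs at j=5; lhs holds on [4,4])
  i=5: ✗ (no rhs in [6,6])
  i=6: ✗ (no rhs in [7,7])
  i=7: ✗ (no rhs in [8,8])
Positions where it holds: {1, 4} → 2.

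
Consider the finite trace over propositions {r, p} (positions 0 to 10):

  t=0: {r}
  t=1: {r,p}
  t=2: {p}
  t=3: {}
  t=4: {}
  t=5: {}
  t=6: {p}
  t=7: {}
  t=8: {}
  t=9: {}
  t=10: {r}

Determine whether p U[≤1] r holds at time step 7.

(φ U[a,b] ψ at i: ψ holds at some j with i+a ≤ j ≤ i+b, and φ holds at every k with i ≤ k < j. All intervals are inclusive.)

Need some j in [7,8] with r, and p at every k in [7,j-1].
  j=7: r false.
  j=8: r false.
No j in the window works → until fails.

No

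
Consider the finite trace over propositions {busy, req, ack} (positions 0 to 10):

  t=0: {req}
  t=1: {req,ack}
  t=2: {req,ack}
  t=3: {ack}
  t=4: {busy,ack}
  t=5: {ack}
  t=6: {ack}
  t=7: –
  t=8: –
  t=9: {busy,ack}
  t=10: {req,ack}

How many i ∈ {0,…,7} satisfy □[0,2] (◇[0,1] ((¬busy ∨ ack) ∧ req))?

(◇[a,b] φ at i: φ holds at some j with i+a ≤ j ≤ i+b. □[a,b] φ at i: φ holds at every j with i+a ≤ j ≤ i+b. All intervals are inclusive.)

1

Evaluate at each i in [0,7]:
  i=0: ✓ (all of [0,2])
  i=1: ✗ (fails at j=3)
  i=2: ✗ (fails at j=3)
  i=3: ✗ (fails at j=3)
  i=4: ✗ (fails at j=4)
  i=5: ✗ (fails at j=5)
  i=6: ✗ (fails at j=6)
  i=7: ✗ (fails at j=7)
Positions where it holds: {0} → 1.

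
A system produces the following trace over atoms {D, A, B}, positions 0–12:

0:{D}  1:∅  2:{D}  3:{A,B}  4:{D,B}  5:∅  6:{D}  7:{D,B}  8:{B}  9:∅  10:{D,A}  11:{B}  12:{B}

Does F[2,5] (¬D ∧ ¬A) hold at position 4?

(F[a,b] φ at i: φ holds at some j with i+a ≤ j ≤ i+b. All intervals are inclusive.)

True

Check (¬D ∧ ¬A) at each j in [6,9]:
  j=6: false
  j=7: false
  j=8: true
  j=9: true
Found at j=8 → formula holds.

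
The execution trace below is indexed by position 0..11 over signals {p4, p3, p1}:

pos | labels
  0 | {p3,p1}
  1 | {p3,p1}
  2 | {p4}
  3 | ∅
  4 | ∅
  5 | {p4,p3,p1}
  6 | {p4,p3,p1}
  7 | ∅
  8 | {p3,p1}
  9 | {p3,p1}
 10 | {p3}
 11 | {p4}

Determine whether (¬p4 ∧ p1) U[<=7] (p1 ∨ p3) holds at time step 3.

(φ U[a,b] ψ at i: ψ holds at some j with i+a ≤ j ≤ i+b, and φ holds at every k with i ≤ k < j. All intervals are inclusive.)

No

Need some j in [3,10] with (p1 ∨ p3), and (¬p4 ∧ p1) at every k in [3,j-1].
  j=3: (p1 ∨ p3) false.
  j=4: (p1 ∨ p3) false.
  j=5: (p1 ∨ p3) holds, but (¬p4 ∧ p1) fails at k=3 → not this j.
  j=6: (p1 ∨ p3) holds, but (¬p4 ∧ p1) fails at k=3 → not this j.
  j=7: (p1 ∨ p3) false.
  j=8: (p1 ∨ p3) holds, but (¬p4 ∧ p1) fails at k=3 → not this j.
  j=9: (p1 ∨ p3) holds, but (¬p4 ∧ p1) fails at k=3 → not this j.
  j=10: (p1 ∨ p3) holds, but (¬p4 ∧ p1) fails at k=3 → not this j.
No j in the window works → until fails.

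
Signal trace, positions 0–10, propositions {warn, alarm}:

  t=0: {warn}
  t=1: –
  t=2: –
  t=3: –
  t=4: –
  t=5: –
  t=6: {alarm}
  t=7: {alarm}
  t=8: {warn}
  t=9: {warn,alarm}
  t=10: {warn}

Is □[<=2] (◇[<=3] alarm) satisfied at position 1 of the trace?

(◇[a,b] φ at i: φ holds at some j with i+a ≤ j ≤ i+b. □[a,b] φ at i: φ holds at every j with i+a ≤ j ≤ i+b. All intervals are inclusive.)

Check ◇[<=3] alarm at every j in [1,3]:
  j=1: fails (none in [1,4])
  j=2: fails (none in [2,5])
  j=3: holds (witness at 6)
Fails at j=1 → formula fails.

No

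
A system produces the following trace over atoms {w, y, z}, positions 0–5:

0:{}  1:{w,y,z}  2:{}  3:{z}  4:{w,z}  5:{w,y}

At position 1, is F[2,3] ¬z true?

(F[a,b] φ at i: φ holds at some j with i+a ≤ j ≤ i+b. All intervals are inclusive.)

Check ¬z at each j in [3,4]:
  j=3: false
  j=4: false
No position in the window satisfies it → formula fails.

Does not hold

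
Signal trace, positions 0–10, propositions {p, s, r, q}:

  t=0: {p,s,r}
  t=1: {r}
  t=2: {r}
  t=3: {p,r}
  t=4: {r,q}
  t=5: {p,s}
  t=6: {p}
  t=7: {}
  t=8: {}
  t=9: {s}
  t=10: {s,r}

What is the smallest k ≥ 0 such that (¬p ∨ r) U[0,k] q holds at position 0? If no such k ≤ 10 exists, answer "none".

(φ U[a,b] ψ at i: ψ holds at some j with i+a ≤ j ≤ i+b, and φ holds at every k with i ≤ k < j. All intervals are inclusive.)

Need earliest j ≥ 0 with q, and (¬p ∨ r) at every k in [0,j-1].
  j=0: rhs fails.
  j=1: rhs fails.
  j=2: rhs fails.
  j=3: rhs fails.
  j=4: rhs holds; lhs holds on [0,3]. k = 4.

4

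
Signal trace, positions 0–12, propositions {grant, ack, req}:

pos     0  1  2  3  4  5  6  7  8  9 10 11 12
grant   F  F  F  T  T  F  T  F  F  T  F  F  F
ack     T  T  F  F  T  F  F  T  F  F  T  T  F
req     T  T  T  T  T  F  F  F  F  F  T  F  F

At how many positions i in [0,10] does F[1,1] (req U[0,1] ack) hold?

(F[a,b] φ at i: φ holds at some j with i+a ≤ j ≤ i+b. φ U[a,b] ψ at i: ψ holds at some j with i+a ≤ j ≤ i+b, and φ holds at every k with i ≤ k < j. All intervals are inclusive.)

6

Evaluate at each i in [0,10]:
  i=0: ✓ (witness j=1)
  i=1: ✗ (none in [2,2])
  i=2: ✓ (witness j=3)
  i=3: ✓ (witness j=4)
  i=4: ✗ (none in [5,5])
  i=5: ✗ (none in [6,6])
  i=6: ✓ (witness j=7)
  i=7: ✗ (none in [8,8])
  i=8: ✗ (none in [9,9])
  i=9: ✓ (witness j=10)
  i=10: ✓ (witness j=11)
Positions where it holds: {0, 2, 3, 6, 9, 10} → 6.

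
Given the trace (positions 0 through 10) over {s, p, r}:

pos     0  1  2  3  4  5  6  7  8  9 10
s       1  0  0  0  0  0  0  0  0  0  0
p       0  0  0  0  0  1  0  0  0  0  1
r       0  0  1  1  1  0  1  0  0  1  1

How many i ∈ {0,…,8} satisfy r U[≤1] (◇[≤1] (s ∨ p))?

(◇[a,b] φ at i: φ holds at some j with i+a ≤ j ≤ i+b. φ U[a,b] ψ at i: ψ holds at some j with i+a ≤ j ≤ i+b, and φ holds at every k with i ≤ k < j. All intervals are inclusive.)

Evaluate at each i in [0,8]:
  i=0: ✓ (rhs at j=0)
  i=1: ✗ (no rhs in [1,2])
  i=2: ✗ (no rhs in [2,3])
  i=3: ✓ (rhs at j=4; lhs holds on [3,3])
  i=4: ✓ (rhs at j=4)
  i=5: ✓ (rhs at j=5)
  i=6: ✗ (no rhs in [6,7])
  i=7: ✗ (no rhs in [7,8])
  i=8: ✗ (lhs fails at k=8 before rhs at j=9)
Positions where it holds: {0, 3, 4, 5} → 4.

4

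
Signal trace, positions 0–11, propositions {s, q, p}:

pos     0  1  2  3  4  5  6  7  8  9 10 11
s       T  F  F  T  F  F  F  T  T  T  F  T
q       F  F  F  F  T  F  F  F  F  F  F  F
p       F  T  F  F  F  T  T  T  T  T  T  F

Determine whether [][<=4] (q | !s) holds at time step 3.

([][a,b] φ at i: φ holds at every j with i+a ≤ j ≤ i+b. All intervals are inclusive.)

Check (q | !s) at every j in [3,7]:
  j=3: false
  j=4: true
  j=5: true
  j=6: true
  j=7: false
Fails at j=3 → formula fails.

No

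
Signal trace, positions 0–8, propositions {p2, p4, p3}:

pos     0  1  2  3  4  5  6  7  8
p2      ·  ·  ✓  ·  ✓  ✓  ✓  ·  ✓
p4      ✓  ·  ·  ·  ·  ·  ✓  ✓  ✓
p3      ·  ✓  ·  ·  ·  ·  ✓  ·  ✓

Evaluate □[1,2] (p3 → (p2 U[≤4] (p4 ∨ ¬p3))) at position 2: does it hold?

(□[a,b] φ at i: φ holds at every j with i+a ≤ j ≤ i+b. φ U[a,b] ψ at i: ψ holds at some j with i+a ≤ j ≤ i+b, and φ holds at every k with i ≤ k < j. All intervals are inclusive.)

True

Check (p3 → (p2 U[≤4] (p4 ∨ ¬p3))) at every j in [3,4]:
  j=3: antecedent false → ✓
  j=4: antecedent false → ✓
All positions satisfy it → formula holds.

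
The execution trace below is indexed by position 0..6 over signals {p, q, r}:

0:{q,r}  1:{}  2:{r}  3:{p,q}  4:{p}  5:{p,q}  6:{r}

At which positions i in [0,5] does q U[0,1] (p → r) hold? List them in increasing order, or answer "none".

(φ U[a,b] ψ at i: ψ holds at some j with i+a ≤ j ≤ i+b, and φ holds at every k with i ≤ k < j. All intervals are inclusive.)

Evaluate at each i in [0,5]:
  i=0: ✓ (rhs at j=0)
  i=1: ✓ (rhs at j=1)
  i=2: ✓ (rhs at j=2)
  i=3: ✗ (no rhs in [3,4])
  i=4: ✗ (no rhs in [4,5])
  i=5: ✓ (rhs at j=6; lhs holds on [5,5])

0, 1, 2, 5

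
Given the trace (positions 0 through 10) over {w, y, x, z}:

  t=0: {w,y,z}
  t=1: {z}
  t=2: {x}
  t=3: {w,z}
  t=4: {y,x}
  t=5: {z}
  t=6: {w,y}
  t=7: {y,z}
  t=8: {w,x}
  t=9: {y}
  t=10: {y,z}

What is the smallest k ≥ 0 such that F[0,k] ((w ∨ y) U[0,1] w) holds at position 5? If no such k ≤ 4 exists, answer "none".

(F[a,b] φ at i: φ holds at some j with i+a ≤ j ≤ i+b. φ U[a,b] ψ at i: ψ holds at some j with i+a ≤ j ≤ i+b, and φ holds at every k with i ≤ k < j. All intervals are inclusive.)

Scan j = 5,6,… for ((w ∨ y) U[0,1] w):
  j=5: fails
  j=6: holds
First hit at j=6, so smallest k = 6-5 = 1.

1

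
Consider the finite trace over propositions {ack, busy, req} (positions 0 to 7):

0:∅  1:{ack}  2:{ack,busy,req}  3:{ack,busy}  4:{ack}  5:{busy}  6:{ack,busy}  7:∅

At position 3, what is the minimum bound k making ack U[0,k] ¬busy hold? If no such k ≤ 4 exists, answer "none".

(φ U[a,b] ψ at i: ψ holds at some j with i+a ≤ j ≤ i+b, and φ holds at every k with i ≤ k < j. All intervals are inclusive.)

Need earliest j ≥ 3 with ¬busy, and ack at every k in [3,j-1].
  j=3: rhs fails.
  j=4: rhs holds; lhs holds on [3,3]. k = 1.

1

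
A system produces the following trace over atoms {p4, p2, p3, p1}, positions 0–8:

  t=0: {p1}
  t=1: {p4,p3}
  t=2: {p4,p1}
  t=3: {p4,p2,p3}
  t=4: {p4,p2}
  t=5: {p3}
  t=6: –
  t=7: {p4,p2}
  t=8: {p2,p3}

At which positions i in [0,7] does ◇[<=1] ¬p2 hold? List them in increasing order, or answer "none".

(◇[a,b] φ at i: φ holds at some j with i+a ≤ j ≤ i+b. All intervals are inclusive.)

0, 1, 2, 4, 5, 6

Evaluate at each i in [0,7]:
  i=0: ✓ (witness j=0)
  i=1: ✓ (witness j=1)
  i=2: ✓ (witness j=2)
  i=3: ✗ (none in [3,4])
  i=4: ✓ (witness j=5)
  i=5: ✓ (witness j=5)
  i=6: ✓ (witness j=6)
  i=7: ✗ (none in [7,8])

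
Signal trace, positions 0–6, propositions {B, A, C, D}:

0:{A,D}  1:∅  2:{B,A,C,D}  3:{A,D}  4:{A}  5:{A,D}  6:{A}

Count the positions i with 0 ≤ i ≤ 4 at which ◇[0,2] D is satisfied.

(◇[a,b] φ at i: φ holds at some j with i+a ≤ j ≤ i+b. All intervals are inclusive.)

Evaluate at each i in [0,4]:
  i=0: ✓ (witness j=0)
  i=1: ✓ (witness j=2)
  i=2: ✓ (witness j=2)
  i=3: ✓ (witness j=3)
  i=4: ✓ (witness j=5)
Positions where it holds: {0, 1, 2, 3, 4} → 5.

5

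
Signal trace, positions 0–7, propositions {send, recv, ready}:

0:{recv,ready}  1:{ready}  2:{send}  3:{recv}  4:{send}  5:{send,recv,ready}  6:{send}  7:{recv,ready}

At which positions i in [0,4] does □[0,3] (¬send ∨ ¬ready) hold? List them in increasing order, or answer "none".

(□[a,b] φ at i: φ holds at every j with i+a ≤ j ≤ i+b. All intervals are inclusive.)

Evaluate at each i in [0,4]:
  i=0: ✓ (all of [0,3])
  i=1: ✓ (all of [1,4])
  i=2: ✗ (fails at j=5)
  i=3: ✗ (fails at j=5)
  i=4: ✗ (fails at j=5)

0, 1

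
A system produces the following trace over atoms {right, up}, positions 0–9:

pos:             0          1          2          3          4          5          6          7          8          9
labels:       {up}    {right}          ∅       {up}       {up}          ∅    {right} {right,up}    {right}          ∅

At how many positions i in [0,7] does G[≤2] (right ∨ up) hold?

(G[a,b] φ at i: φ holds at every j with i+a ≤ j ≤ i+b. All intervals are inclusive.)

Evaluate at each i in [0,7]:
  i=0: ✗ (fails at j=2)
  i=1: ✗ (fails at j=2)
  i=2: ✗ (fails at j=2)
  i=3: ✗ (fails at j=5)
  i=4: ✗ (fails at j=5)
  i=5: ✗ (fails at j=5)
  i=6: ✓ (all of [6,8])
  i=7: ✗ (fails at j=9)
Positions where it holds: {6} → 1.

1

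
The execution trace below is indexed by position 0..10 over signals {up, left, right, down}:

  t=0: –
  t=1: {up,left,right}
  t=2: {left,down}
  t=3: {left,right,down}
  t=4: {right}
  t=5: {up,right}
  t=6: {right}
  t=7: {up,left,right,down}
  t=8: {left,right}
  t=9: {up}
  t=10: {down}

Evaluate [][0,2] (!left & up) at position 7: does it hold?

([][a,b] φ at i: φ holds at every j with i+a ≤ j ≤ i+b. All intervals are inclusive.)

Does not hold

Check (!left & up) at every j in [7,9]:
  j=7: false
  j=8: false
  j=9: true
Fails at j=7 → formula fails.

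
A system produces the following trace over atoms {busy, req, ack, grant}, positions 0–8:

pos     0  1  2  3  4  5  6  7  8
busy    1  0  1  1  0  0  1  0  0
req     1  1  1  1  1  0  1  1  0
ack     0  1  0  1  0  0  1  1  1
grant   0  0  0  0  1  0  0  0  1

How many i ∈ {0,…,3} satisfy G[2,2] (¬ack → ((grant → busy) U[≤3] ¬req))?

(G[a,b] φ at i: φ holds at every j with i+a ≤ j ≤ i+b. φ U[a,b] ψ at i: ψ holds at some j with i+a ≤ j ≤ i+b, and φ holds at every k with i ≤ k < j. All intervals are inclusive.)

Evaluate at each i in [0,3]:
  i=0: ✗ (fails at j=2)
  i=1: ✓ (all of [3,3])
  i=2: ✗ (fails at j=4)
  i=3: ✓ (all of [5,5])
Positions where it holds: {1, 3} → 2.

2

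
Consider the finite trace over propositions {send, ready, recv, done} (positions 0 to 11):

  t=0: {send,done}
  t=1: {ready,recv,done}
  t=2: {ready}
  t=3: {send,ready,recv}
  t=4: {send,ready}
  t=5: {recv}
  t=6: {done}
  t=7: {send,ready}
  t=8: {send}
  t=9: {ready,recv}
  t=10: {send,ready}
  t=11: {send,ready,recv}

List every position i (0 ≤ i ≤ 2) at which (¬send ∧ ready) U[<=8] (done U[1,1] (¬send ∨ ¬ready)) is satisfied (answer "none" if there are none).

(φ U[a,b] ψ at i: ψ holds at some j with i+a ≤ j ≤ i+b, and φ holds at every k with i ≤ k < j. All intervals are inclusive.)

0, 1

Evaluate at each i in [0,2]:
  i=0: ✓ (rhs at j=0)
  i=1: ✓ (rhs at j=1)
  i=2: ✗ (no rhs in [2,10])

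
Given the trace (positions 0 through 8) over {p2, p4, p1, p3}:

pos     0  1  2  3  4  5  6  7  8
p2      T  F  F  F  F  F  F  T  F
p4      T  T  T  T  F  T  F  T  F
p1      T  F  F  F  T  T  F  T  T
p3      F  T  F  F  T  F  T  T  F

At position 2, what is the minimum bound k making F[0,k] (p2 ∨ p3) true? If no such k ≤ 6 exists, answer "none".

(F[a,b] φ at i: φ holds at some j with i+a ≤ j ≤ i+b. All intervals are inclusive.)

2

Scan j = 2,3,… for (p2 ∨ p3):
  j=2: fails
  j=3: fails
  j=4: holds
First hit at j=4, so smallest k = 4-2 = 2.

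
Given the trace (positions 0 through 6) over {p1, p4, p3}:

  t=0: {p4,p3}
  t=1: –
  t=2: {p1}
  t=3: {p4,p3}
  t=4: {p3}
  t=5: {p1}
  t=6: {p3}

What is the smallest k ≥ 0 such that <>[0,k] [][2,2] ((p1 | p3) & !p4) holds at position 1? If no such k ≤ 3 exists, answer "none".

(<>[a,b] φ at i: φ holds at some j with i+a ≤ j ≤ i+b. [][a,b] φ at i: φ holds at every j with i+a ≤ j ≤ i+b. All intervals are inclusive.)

1

Scan j = 1,2,… for [][2,2] ((p1 | p3) & !p4):
  j=1: fails
  j=2: holds
First hit at j=2, so smallest k = 2-1 = 1.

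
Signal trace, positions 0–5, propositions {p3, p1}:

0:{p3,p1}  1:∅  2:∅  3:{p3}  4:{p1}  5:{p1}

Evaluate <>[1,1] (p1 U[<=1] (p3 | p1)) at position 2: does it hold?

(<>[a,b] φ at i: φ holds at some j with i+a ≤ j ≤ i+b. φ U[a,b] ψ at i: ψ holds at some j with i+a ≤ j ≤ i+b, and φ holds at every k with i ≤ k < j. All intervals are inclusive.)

Check (p1 U[<=1] (p3 | p1)) at each j in [3,3]:
  j=3: holds
Found at j=3 → formula holds.

True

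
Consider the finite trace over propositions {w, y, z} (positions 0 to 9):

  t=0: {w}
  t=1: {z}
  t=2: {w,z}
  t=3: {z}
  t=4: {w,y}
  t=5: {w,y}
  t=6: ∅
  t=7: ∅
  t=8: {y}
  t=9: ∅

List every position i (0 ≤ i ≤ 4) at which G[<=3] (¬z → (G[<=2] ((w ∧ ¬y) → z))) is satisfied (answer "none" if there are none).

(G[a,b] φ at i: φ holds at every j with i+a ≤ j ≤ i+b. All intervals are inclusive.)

Evaluate at each i in [0,4]:
  i=0: ✗ (fails at j=0)
  i=1: ✓ (all of [1,4])
  i=2: ✓ (all of [2,5])
  i=3: ✓ (all of [3,6])
  i=4: ✓ (all of [4,7])

1, 2, 3, 4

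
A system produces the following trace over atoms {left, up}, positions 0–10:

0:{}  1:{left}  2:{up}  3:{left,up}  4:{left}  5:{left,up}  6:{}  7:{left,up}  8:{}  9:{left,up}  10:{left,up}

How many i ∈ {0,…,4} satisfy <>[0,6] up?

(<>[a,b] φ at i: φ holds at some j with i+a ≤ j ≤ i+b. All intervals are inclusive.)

5

Evaluate at each i in [0,4]:
  i=0: ✓ (witness j=2)
  i=1: ✓ (witness j=2)
  i=2: ✓ (witness j=2)
  i=3: ✓ (witness j=3)
  i=4: ✓ (witness j=5)
Positions where it holds: {0, 1, 2, 3, 4} → 5.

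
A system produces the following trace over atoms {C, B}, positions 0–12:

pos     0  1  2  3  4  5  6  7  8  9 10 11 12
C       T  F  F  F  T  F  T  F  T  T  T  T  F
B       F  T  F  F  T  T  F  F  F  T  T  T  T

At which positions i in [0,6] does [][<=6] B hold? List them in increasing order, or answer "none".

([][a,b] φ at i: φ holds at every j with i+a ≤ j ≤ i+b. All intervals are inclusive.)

none

Evaluate at each i in [0,6]:
  i=0: ✗ (fails at j=0)
  i=1: ✗ (fails at j=2)
  i=2: ✗ (fails at j=2)
  i=3: ✗ (fails at j=3)
  i=4: ✗ (fails at j=6)
  i=5: ✗ (fails at j=6)
  i=6: ✗ (fails at j=6)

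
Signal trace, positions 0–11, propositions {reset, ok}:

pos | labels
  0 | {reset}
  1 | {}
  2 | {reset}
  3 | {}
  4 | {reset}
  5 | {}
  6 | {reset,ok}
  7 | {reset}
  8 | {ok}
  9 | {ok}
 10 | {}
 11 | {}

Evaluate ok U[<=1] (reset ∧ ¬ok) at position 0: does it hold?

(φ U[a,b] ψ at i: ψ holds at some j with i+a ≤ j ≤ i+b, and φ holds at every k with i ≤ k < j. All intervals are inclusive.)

Need some j in [0,1] with (reset ∧ ¬ok), and ok at every k in [0,j-1].
  j=0: (reset ∧ ¬ok) holds; no prefix to check → satisfied.

Yes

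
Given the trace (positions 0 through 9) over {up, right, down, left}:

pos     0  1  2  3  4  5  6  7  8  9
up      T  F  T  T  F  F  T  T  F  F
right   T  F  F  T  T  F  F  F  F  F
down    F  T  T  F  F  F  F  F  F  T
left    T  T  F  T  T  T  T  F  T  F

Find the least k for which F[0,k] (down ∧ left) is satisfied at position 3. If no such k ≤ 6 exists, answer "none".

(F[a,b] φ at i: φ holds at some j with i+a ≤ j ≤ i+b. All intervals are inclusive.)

none

Scan j = 3,4,… for (down ∧ left):
  j=3: fails
  j=4: fails
  j=5: fails
  j=6: fails
  j=7: fails
  j=8: fails
  j=9: fails
No j in [3,9] satisfies it → none.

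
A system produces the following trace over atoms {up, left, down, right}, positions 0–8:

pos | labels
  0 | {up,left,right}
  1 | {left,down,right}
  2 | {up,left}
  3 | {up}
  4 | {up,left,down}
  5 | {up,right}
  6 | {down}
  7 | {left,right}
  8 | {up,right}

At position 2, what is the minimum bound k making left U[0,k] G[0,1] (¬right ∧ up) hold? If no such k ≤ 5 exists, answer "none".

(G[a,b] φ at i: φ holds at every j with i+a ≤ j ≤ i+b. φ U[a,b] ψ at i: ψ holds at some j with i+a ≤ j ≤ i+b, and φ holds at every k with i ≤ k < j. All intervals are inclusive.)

Need earliest j ≥ 2 with G[0,1] (¬right ∧ up), and left at every k in [2,j-1].
  j=2: rhs holds (empty prefix). k = 0.

0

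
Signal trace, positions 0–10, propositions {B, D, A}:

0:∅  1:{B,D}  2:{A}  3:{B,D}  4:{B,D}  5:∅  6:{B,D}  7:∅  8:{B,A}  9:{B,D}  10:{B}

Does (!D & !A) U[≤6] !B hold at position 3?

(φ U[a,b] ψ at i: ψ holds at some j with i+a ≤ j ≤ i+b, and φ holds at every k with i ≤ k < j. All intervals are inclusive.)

No

Need some j in [3,9] with !B, and (!D & !A) at every k in [3,j-1].
  j=3: !B false.
  j=4: !B false.
  j=5: !B holds, but (!D & !A) fails at k=3 → not this j.
  j=6: !B false.
  j=7: !B holds, but (!D & !A) fails at k=3 → not this j.
  j=8: !B false.
  j=9: !B false.
No j in the window works → until fails.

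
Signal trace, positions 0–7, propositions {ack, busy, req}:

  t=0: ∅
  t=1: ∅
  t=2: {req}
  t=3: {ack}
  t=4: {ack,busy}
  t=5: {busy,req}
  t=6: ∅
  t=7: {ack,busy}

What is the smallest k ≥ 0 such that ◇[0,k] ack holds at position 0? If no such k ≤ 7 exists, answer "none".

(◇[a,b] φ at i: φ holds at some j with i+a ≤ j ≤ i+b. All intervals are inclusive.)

Scan j = 0,1,… for ack:
  j=0: fails
  j=1: fails
  j=2: fails
  j=3: holds
First hit at j=3, so smallest k = 3-0 = 3.

3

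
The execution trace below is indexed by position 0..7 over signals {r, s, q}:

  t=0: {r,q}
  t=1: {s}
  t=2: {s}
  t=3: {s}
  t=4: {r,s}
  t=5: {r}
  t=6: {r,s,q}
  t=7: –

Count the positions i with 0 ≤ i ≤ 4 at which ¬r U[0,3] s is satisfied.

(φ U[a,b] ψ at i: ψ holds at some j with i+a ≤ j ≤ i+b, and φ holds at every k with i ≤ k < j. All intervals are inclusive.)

Evaluate at each i in [0,4]:
  i=0: ✗ (lhs fails at k=0 before rhs at j=1)
  i=1: ✓ (rhs at j=1)
  i=2: ✓ (rhs at j=2)
  i=3: ✓ (rhs at j=3)
  i=4: ✓ (rhs at j=4)
Positions where it holds: {1, 2, 3, 4} → 4.

4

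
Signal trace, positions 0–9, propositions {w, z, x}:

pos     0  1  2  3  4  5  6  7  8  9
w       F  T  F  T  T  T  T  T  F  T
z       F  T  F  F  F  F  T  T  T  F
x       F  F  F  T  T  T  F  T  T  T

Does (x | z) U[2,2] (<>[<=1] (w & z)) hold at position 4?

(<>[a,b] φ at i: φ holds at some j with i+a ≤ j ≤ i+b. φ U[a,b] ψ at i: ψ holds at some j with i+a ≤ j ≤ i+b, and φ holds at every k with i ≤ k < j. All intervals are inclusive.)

Need some j in [6,6] with <>[<=1] (w & z), and (x | z) at every k in [4,j-1].
  j=6: <>[<=1] (w & z) holds; (x | z) holds at every k in [4,5] → satisfied.

Holds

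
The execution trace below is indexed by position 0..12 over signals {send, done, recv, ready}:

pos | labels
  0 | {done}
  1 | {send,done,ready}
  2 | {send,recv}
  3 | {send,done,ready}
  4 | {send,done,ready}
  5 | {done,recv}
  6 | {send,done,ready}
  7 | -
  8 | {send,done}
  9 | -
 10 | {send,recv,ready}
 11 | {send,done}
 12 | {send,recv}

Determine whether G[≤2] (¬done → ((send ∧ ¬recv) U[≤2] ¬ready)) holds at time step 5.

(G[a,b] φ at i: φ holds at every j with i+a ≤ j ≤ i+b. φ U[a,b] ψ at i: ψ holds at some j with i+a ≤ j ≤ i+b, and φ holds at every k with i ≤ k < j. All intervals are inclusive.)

True

Check (¬done → ((send ∧ ¬recv) U[≤2] ¬ready)) at every j in [5,7]:
  j=5: antecedent false → ✓
  j=6: antecedent false → ✓
  j=7: antecedent true; consequent holds → ✓
All positions satisfy it → formula holds.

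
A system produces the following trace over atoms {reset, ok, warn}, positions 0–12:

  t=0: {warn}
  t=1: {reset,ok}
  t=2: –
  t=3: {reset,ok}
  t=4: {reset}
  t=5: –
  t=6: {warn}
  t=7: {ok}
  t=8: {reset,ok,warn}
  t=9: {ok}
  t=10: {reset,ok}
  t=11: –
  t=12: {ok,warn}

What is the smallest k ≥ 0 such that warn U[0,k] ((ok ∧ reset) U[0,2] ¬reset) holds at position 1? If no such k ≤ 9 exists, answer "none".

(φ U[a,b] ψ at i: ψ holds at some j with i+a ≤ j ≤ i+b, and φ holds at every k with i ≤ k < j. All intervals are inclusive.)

Need earliest j ≥ 1 with ((ok ∧ reset) U[0,2] ¬reset), and warn at every k in [1,j-1].
  j=1: rhs holds (empty prefix). k = 0.

0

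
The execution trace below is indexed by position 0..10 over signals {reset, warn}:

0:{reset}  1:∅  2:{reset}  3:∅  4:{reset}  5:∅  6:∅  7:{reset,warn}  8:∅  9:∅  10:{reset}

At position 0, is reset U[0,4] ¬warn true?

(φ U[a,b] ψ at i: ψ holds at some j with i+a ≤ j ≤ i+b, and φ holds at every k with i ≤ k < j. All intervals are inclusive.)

Need some j in [0,4] with ¬warn, and reset at every k in [0,j-1].
  j=0: ¬warn holds; no prefix to check → satisfied.

Holds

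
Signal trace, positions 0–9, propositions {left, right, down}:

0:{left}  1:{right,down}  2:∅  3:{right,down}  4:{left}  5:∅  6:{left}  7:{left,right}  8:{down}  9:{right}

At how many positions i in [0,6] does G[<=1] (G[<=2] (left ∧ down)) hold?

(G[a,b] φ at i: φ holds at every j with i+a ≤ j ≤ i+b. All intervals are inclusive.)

Evaluate at each i in [0,6]:
  i=0: ✗ (fails at j=0)
  i=1: ✗ (fails at j=1)
  i=2: ✗ (fails at j=2)
  i=3: ✗ (fails at j=3)
  i=4: ✗ (fails at j=4)
  i=5: ✗ (fails at j=5)
  i=6: ✗ (fails at j=6)
Positions where it holds: {} → 0.

0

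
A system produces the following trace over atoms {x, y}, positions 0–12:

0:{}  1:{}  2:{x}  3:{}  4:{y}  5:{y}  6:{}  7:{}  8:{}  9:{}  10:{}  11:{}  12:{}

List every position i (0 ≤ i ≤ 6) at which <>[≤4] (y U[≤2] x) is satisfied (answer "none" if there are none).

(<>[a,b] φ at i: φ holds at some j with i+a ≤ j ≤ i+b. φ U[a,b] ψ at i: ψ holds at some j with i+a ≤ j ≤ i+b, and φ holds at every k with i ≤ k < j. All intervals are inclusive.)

0, 1, 2

Evaluate at each i in [0,6]:
  i=0: ✓ (witness j=2)
  i=1: ✓ (witness j=2)
  i=2: ✓ (witness j=2)
  i=3: ✗ (none in [3,7])
  i=4: ✗ (none in [4,8])
  i=5: ✗ (none in [5,9])
  i=6: ✗ (none in [6,10])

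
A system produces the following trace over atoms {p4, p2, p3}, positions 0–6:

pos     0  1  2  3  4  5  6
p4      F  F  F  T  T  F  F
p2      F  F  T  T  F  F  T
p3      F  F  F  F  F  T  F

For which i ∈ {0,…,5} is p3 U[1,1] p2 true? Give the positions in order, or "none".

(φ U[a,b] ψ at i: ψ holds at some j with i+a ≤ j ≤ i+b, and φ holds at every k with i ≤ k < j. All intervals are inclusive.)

Evaluate at each i in [0,5]:
  i=0: ✗ (no rhs in [1,1])
  i=1: ✗ (lhs fails at k=1 before rhs at j=2)
  i=2: ✗ (lhs fails at k=2 before rhs at j=3)
  i=3: ✗ (no rhs in [4,4])
  i=4: ✗ (no rhs in [5,5])
  i=5: ✓ (rhs at j=6; lhs holds on [5,5])

5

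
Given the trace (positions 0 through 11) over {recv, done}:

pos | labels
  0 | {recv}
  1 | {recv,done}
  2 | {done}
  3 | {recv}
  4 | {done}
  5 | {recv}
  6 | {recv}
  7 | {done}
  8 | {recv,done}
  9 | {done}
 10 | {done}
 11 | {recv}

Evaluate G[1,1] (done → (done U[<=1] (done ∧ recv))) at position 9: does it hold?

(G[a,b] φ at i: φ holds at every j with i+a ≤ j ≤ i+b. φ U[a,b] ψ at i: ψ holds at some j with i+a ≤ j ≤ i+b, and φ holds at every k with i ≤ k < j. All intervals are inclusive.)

Check (done → (done U[<=1] (done ∧ recv))) at every j in [10,10]:
  j=10: antecedent true; consequent fails → ✗
Fails at j=10 → formula fails.

Does not hold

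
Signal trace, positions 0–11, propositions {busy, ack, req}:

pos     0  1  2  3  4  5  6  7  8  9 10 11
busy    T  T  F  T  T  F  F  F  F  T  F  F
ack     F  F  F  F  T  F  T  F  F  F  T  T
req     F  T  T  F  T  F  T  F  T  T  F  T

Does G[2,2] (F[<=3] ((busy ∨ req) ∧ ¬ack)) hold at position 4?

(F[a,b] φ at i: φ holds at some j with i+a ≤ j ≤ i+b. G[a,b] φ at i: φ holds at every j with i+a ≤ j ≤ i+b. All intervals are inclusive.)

True

Check F[<=3] ((busy ∨ req) ∧ ¬ack) at every j in [6,6]:
  j=6: holds (witness at 8)
All positions satisfy it → formula holds.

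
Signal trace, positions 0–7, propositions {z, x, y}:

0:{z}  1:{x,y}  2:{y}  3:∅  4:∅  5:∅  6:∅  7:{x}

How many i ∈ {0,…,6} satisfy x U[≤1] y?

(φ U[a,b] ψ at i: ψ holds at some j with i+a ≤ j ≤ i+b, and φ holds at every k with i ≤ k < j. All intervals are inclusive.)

2

Evaluate at each i in [0,6]:
  i=0: ✗ (lhs fails at k=0 before rhs at j=1)
  i=1: ✓ (rhs at j=1)
  i=2: ✓ (rhs at j=2)
  i=3: ✗ (no rhs in [3,4])
  i=4: ✗ (no rhs in [4,5])
  i=5: ✗ (no rhs in [5,6])
  i=6: ✗ (no rhs in [6,7])
Positions where it holds: {1, 2} → 2.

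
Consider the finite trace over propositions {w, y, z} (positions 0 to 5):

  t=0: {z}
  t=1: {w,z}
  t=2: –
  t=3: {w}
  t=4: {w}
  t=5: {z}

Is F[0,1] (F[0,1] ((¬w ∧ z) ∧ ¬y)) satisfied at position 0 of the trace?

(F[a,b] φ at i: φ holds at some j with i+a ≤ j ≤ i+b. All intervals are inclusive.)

Check F[0,1] ((¬w ∧ z) ∧ ¬y) at each j in [0,1]:
  j=0: holds (witness at 0)
  j=1: fails (none in [1,2])
Found at j=0 → formula holds.

Yes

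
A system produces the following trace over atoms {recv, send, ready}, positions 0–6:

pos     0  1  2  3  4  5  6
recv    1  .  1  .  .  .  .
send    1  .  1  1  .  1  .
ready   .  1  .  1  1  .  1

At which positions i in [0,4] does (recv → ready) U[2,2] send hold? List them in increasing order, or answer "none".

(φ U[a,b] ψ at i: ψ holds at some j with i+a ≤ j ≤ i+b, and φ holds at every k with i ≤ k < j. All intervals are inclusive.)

3

Evaluate at each i in [0,4]:
  i=0: ✗ (lhs fails at k=0 before rhs at j=2)
  i=1: ✗ (lhs fails at k=2 before rhs at j=3)
  i=2: ✗ (no rhs in [4,4])
  i=3: ✓ (rhs at j=5; lhs holds on [3,4])
  i=4: ✗ (no rhs in [6,6])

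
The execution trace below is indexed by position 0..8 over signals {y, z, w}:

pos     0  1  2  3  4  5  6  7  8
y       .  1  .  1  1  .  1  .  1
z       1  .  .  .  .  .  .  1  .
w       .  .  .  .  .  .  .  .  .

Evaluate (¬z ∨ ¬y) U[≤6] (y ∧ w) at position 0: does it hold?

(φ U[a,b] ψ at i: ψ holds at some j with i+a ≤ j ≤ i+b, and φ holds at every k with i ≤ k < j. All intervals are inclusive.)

Need some j in [0,6] with (y ∧ w), and (¬z ∨ ¬y) at every k in [0,j-1].
  j=0: (y ∧ w) false.
  j=1: (y ∧ w) false.
  j=2: (y ∧ w) false.
  j=3: (y ∧ w) false.
  j=4: (y ∧ w) false.
  j=5: (y ∧ w) false.
  j=6: (y ∧ w) false.
No j in the window works → until fails.

No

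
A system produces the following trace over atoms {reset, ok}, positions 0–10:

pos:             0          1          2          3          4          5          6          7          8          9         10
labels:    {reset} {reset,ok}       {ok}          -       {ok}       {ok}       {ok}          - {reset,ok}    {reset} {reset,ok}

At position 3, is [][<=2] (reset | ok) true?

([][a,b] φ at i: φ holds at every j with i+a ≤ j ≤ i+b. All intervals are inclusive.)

No

Check (reset | ok) at every j in [3,5]:
  j=3: false
  j=4: true
  j=5: true
Fails at j=3 → formula fails.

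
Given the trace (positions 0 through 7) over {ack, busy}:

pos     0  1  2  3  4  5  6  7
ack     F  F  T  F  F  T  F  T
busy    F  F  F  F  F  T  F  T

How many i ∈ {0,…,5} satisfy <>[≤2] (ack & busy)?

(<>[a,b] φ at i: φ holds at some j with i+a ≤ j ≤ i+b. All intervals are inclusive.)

3

Evaluate at each i in [0,5]:
  i=0: ✗ (none in [0,2])
  i=1: ✗ (none in [1,3])
  i=2: ✗ (none in [2,4])
  i=3: ✓ (witness j=5)
  i=4: ✓ (witness j=5)
  i=5: ✓ (witness j=5)
Positions where it holds: {3, 4, 5} → 3.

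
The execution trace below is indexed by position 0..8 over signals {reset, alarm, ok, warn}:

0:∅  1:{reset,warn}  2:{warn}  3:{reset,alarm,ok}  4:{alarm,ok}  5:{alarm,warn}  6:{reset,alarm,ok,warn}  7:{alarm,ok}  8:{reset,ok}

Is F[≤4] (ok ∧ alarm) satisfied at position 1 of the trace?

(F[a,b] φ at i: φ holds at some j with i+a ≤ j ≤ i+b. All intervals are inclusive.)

Yes

Check (ok ∧ alarm) at each j in [1,5]:
  j=1: false
  j=2: false
  j=3: true
  j=4: true
  j=5: false
Found at j=3 → formula holds.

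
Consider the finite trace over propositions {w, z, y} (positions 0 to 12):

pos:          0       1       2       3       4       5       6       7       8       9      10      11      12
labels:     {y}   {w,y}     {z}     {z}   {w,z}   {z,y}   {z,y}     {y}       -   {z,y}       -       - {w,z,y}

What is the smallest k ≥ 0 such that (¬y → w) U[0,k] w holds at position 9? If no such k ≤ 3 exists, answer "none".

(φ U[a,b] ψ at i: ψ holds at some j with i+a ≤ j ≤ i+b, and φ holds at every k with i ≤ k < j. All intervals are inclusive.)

Need earliest j ≥ 9 with w, and (¬y → w) at every k in [9,j-1].
  j=9: rhs fails.
  j=10: rhs fails.
  j=11: rhs fails.
  j=12: rhs holds but lhs fails at k=10.
No witness within the range → none.

none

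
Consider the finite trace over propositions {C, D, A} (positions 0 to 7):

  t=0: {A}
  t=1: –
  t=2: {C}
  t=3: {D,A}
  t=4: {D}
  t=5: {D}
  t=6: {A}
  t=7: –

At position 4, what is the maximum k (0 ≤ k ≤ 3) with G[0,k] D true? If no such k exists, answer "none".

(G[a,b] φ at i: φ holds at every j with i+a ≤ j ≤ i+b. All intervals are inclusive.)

D must hold from j=4 onward; find where it first fails.
  j=4: holds
  j=5: holds
  j=6: fails
Holds on [4,5], so largest k = 1.

1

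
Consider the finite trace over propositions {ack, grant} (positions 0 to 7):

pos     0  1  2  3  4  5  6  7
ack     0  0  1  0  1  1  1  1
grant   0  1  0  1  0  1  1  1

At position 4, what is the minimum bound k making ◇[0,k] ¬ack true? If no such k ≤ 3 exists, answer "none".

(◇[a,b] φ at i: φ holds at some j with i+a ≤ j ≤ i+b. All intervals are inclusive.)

Scan j = 4,5,… for ¬ack:
  j=4: fails
  j=5: fails
  j=6: fails
  j=7: fails
No j in [4,7] satisfies it → none.

none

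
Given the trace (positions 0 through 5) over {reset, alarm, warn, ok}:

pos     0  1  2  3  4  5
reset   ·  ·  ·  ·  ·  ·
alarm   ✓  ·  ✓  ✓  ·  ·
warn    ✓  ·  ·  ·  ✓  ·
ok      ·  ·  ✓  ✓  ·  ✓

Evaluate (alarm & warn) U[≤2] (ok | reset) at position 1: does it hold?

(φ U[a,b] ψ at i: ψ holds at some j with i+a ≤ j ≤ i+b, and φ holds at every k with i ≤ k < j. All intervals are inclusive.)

Need some j in [1,3] with (ok | reset), and (alarm & warn) at every k in [1,j-1].
  j=1: (ok | reset) false.
  j=2: (ok | reset) holds, but (alarm & warn) fails at k=1 → not this j.
  j=3: (ok | reset) holds, but (alarm & warn) fails at k=1 → not this j.
No j in the window works → until fails.

Does not hold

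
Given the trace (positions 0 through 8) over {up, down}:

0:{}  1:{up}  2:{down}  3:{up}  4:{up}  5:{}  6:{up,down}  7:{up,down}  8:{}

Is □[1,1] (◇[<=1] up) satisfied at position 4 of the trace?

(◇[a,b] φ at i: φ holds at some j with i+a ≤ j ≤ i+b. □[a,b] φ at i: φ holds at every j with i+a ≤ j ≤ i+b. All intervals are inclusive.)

Check ◇[<=1] up at every j in [5,5]:
  j=5: holds (witness at 6)
All positions satisfy it → formula holds.

True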